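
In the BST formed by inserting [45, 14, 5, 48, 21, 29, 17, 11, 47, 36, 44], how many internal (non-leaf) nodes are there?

Tree built from: [45, 14, 5, 48, 21, 29, 17, 11, 47, 36, 44]
Tree (level-order array): [45, 14, 48, 5, 21, 47, None, None, 11, 17, 29, None, None, None, None, None, None, None, 36, None, 44]
Rule: An internal node has at least one child.
Per-node child counts:
  node 45: 2 child(ren)
  node 14: 2 child(ren)
  node 5: 1 child(ren)
  node 11: 0 child(ren)
  node 21: 2 child(ren)
  node 17: 0 child(ren)
  node 29: 1 child(ren)
  node 36: 1 child(ren)
  node 44: 0 child(ren)
  node 48: 1 child(ren)
  node 47: 0 child(ren)
Matching nodes: [45, 14, 5, 21, 29, 36, 48]
Count of internal (non-leaf) nodes: 7


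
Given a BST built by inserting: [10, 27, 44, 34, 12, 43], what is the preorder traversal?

Tree insertion order: [10, 27, 44, 34, 12, 43]
Tree (level-order array): [10, None, 27, 12, 44, None, None, 34, None, None, 43]
Preorder traversal: [10, 27, 12, 44, 34, 43]


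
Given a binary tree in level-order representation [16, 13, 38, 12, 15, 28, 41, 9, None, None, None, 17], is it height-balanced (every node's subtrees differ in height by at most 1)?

Tree (level-order array): [16, 13, 38, 12, 15, 28, 41, 9, None, None, None, 17]
Definition: a tree is height-balanced if, at every node, |h(left) - h(right)| <= 1 (empty subtree has height -1).
Bottom-up per-node check:
  node 9: h_left=-1, h_right=-1, diff=0 [OK], height=0
  node 12: h_left=0, h_right=-1, diff=1 [OK], height=1
  node 15: h_left=-1, h_right=-1, diff=0 [OK], height=0
  node 13: h_left=1, h_right=0, diff=1 [OK], height=2
  node 17: h_left=-1, h_right=-1, diff=0 [OK], height=0
  node 28: h_left=0, h_right=-1, diff=1 [OK], height=1
  node 41: h_left=-1, h_right=-1, diff=0 [OK], height=0
  node 38: h_left=1, h_right=0, diff=1 [OK], height=2
  node 16: h_left=2, h_right=2, diff=0 [OK], height=3
All nodes satisfy the balance condition.
Result: Balanced


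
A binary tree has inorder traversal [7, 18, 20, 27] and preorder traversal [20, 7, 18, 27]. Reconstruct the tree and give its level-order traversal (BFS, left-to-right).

Inorder:  [7, 18, 20, 27]
Preorder: [20, 7, 18, 27]
Algorithm: preorder visits root first, so consume preorder in order;
for each root, split the current inorder slice at that value into
left-subtree inorder and right-subtree inorder, then recurse.
Recursive splits:
  root=20; inorder splits into left=[7, 18], right=[27]
  root=7; inorder splits into left=[], right=[18]
  root=18; inorder splits into left=[], right=[]
  root=27; inorder splits into left=[], right=[]
Reconstructed level-order: [20, 7, 27, 18]


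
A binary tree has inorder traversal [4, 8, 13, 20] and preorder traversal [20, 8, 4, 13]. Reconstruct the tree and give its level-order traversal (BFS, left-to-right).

Inorder:  [4, 8, 13, 20]
Preorder: [20, 8, 4, 13]
Algorithm: preorder visits root first, so consume preorder in order;
for each root, split the current inorder slice at that value into
left-subtree inorder and right-subtree inorder, then recurse.
Recursive splits:
  root=20; inorder splits into left=[4, 8, 13], right=[]
  root=8; inorder splits into left=[4], right=[13]
  root=4; inorder splits into left=[], right=[]
  root=13; inorder splits into left=[], right=[]
Reconstructed level-order: [20, 8, 4, 13]


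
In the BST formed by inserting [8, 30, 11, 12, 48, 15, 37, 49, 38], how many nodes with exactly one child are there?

Tree built from: [8, 30, 11, 12, 48, 15, 37, 49, 38]
Tree (level-order array): [8, None, 30, 11, 48, None, 12, 37, 49, None, 15, None, 38]
Rule: These are nodes with exactly 1 non-null child.
Per-node child counts:
  node 8: 1 child(ren)
  node 30: 2 child(ren)
  node 11: 1 child(ren)
  node 12: 1 child(ren)
  node 15: 0 child(ren)
  node 48: 2 child(ren)
  node 37: 1 child(ren)
  node 38: 0 child(ren)
  node 49: 0 child(ren)
Matching nodes: [8, 11, 12, 37]
Count of nodes with exactly one child: 4


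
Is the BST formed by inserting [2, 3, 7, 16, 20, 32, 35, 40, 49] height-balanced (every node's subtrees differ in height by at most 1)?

Tree (level-order array): [2, None, 3, None, 7, None, 16, None, 20, None, 32, None, 35, None, 40, None, 49]
Definition: a tree is height-balanced if, at every node, |h(left) - h(right)| <= 1 (empty subtree has height -1).
Bottom-up per-node check:
  node 49: h_left=-1, h_right=-1, diff=0 [OK], height=0
  node 40: h_left=-1, h_right=0, diff=1 [OK], height=1
  node 35: h_left=-1, h_right=1, diff=2 [FAIL (|-1-1|=2 > 1)], height=2
  node 32: h_left=-1, h_right=2, diff=3 [FAIL (|-1-2|=3 > 1)], height=3
  node 20: h_left=-1, h_right=3, diff=4 [FAIL (|-1-3|=4 > 1)], height=4
  node 16: h_left=-1, h_right=4, diff=5 [FAIL (|-1-4|=5 > 1)], height=5
  node 7: h_left=-1, h_right=5, diff=6 [FAIL (|-1-5|=6 > 1)], height=6
  node 3: h_left=-1, h_right=6, diff=7 [FAIL (|-1-6|=7 > 1)], height=7
  node 2: h_left=-1, h_right=7, diff=8 [FAIL (|-1-7|=8 > 1)], height=8
Node 35 violates the condition: |-1 - 1| = 2 > 1.
Result: Not balanced


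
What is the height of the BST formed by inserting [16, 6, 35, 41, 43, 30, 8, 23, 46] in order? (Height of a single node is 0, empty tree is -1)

Insertion order: [16, 6, 35, 41, 43, 30, 8, 23, 46]
Tree (level-order array): [16, 6, 35, None, 8, 30, 41, None, None, 23, None, None, 43, None, None, None, 46]
Compute height bottom-up (empty subtree = -1):
  height(8) = 1 + max(-1, -1) = 0
  height(6) = 1 + max(-1, 0) = 1
  height(23) = 1 + max(-1, -1) = 0
  height(30) = 1 + max(0, -1) = 1
  height(46) = 1 + max(-1, -1) = 0
  height(43) = 1 + max(-1, 0) = 1
  height(41) = 1 + max(-1, 1) = 2
  height(35) = 1 + max(1, 2) = 3
  height(16) = 1 + max(1, 3) = 4
Height = 4


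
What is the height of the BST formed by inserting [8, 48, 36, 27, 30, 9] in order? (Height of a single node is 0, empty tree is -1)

Insertion order: [8, 48, 36, 27, 30, 9]
Tree (level-order array): [8, None, 48, 36, None, 27, None, 9, 30]
Compute height bottom-up (empty subtree = -1):
  height(9) = 1 + max(-1, -1) = 0
  height(30) = 1 + max(-1, -1) = 0
  height(27) = 1 + max(0, 0) = 1
  height(36) = 1 + max(1, -1) = 2
  height(48) = 1 + max(2, -1) = 3
  height(8) = 1 + max(-1, 3) = 4
Height = 4


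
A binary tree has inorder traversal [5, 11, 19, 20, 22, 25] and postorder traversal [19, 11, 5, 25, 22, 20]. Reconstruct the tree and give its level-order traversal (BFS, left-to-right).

Inorder:   [5, 11, 19, 20, 22, 25]
Postorder: [19, 11, 5, 25, 22, 20]
Algorithm: postorder visits root last, so walk postorder right-to-left;
each value is the root of the current inorder slice — split it at that
value, recurse on the right subtree first, then the left.
Recursive splits:
  root=20; inorder splits into left=[5, 11, 19], right=[22, 25]
  root=22; inorder splits into left=[], right=[25]
  root=25; inorder splits into left=[], right=[]
  root=5; inorder splits into left=[], right=[11, 19]
  root=11; inorder splits into left=[], right=[19]
  root=19; inorder splits into left=[], right=[]
Reconstructed level-order: [20, 5, 22, 11, 25, 19]


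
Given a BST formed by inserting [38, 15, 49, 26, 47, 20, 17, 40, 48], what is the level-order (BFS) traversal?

Tree insertion order: [38, 15, 49, 26, 47, 20, 17, 40, 48]
Tree (level-order array): [38, 15, 49, None, 26, 47, None, 20, None, 40, 48, 17]
BFS from the root, enqueuing left then right child of each popped node:
  queue [38] -> pop 38, enqueue [15, 49], visited so far: [38]
  queue [15, 49] -> pop 15, enqueue [26], visited so far: [38, 15]
  queue [49, 26] -> pop 49, enqueue [47], visited so far: [38, 15, 49]
  queue [26, 47] -> pop 26, enqueue [20], visited so far: [38, 15, 49, 26]
  queue [47, 20] -> pop 47, enqueue [40, 48], visited so far: [38, 15, 49, 26, 47]
  queue [20, 40, 48] -> pop 20, enqueue [17], visited so far: [38, 15, 49, 26, 47, 20]
  queue [40, 48, 17] -> pop 40, enqueue [none], visited so far: [38, 15, 49, 26, 47, 20, 40]
  queue [48, 17] -> pop 48, enqueue [none], visited so far: [38, 15, 49, 26, 47, 20, 40, 48]
  queue [17] -> pop 17, enqueue [none], visited so far: [38, 15, 49, 26, 47, 20, 40, 48, 17]
Result: [38, 15, 49, 26, 47, 20, 40, 48, 17]


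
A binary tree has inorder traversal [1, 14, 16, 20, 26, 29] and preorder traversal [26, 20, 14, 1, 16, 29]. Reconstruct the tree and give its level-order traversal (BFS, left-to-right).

Inorder:  [1, 14, 16, 20, 26, 29]
Preorder: [26, 20, 14, 1, 16, 29]
Algorithm: preorder visits root first, so consume preorder in order;
for each root, split the current inorder slice at that value into
left-subtree inorder and right-subtree inorder, then recurse.
Recursive splits:
  root=26; inorder splits into left=[1, 14, 16, 20], right=[29]
  root=20; inorder splits into left=[1, 14, 16], right=[]
  root=14; inorder splits into left=[1], right=[16]
  root=1; inorder splits into left=[], right=[]
  root=16; inorder splits into left=[], right=[]
  root=29; inorder splits into left=[], right=[]
Reconstructed level-order: [26, 20, 29, 14, 1, 16]


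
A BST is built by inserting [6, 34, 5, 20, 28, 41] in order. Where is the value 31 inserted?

Starting tree (level order): [6, 5, 34, None, None, 20, 41, None, 28]
Insertion path: 6 -> 34 -> 20 -> 28
Result: insert 31 as right child of 28
Final tree (level order): [6, 5, 34, None, None, 20, 41, None, 28, None, None, None, 31]


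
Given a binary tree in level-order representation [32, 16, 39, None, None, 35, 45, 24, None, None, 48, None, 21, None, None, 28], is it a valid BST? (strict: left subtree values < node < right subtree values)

Level-order array: [32, 16, 39, None, None, 35, 45, 24, None, None, 48, None, 21, None, None, 28]
Validate using subtree bounds (lo, hi): at each node, require lo < value < hi,
then recurse left with hi=value and right with lo=value.
Preorder trace (stopping at first violation):
  at node 32 with bounds (-inf, +inf): OK
  at node 16 with bounds (-inf, 32): OK
  at node 39 with bounds (32, +inf): OK
  at node 35 with bounds (32, 39): OK
  at node 24 with bounds (32, 35): VIOLATION
Node 24 violates its bound: not (32 < 24 < 35).
Result: Not a valid BST


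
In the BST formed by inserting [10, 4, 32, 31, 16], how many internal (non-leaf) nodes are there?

Tree built from: [10, 4, 32, 31, 16]
Tree (level-order array): [10, 4, 32, None, None, 31, None, 16]
Rule: An internal node has at least one child.
Per-node child counts:
  node 10: 2 child(ren)
  node 4: 0 child(ren)
  node 32: 1 child(ren)
  node 31: 1 child(ren)
  node 16: 0 child(ren)
Matching nodes: [10, 32, 31]
Count of internal (non-leaf) nodes: 3


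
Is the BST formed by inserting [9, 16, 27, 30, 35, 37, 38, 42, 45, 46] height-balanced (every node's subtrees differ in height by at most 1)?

Tree (level-order array): [9, None, 16, None, 27, None, 30, None, 35, None, 37, None, 38, None, 42, None, 45, None, 46]
Definition: a tree is height-balanced if, at every node, |h(left) - h(right)| <= 1 (empty subtree has height -1).
Bottom-up per-node check:
  node 46: h_left=-1, h_right=-1, diff=0 [OK], height=0
  node 45: h_left=-1, h_right=0, diff=1 [OK], height=1
  node 42: h_left=-1, h_right=1, diff=2 [FAIL (|-1-1|=2 > 1)], height=2
  node 38: h_left=-1, h_right=2, diff=3 [FAIL (|-1-2|=3 > 1)], height=3
  node 37: h_left=-1, h_right=3, diff=4 [FAIL (|-1-3|=4 > 1)], height=4
  node 35: h_left=-1, h_right=4, diff=5 [FAIL (|-1-4|=5 > 1)], height=5
  node 30: h_left=-1, h_right=5, diff=6 [FAIL (|-1-5|=6 > 1)], height=6
  node 27: h_left=-1, h_right=6, diff=7 [FAIL (|-1-6|=7 > 1)], height=7
  node 16: h_left=-1, h_right=7, diff=8 [FAIL (|-1-7|=8 > 1)], height=8
  node 9: h_left=-1, h_right=8, diff=9 [FAIL (|-1-8|=9 > 1)], height=9
Node 42 violates the condition: |-1 - 1| = 2 > 1.
Result: Not balanced


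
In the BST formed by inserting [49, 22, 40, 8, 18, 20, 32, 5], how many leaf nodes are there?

Tree built from: [49, 22, 40, 8, 18, 20, 32, 5]
Tree (level-order array): [49, 22, None, 8, 40, 5, 18, 32, None, None, None, None, 20]
Rule: A leaf has 0 children.
Per-node child counts:
  node 49: 1 child(ren)
  node 22: 2 child(ren)
  node 8: 2 child(ren)
  node 5: 0 child(ren)
  node 18: 1 child(ren)
  node 20: 0 child(ren)
  node 40: 1 child(ren)
  node 32: 0 child(ren)
Matching nodes: [5, 20, 32]
Count of leaf nodes: 3


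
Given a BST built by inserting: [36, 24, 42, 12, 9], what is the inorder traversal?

Tree insertion order: [36, 24, 42, 12, 9]
Tree (level-order array): [36, 24, 42, 12, None, None, None, 9]
Inorder traversal: [9, 12, 24, 36, 42]


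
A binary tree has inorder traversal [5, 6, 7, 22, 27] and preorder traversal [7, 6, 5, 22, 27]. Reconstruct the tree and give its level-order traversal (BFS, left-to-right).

Inorder:  [5, 6, 7, 22, 27]
Preorder: [7, 6, 5, 22, 27]
Algorithm: preorder visits root first, so consume preorder in order;
for each root, split the current inorder slice at that value into
left-subtree inorder and right-subtree inorder, then recurse.
Recursive splits:
  root=7; inorder splits into left=[5, 6], right=[22, 27]
  root=6; inorder splits into left=[5], right=[]
  root=5; inorder splits into left=[], right=[]
  root=22; inorder splits into left=[], right=[27]
  root=27; inorder splits into left=[], right=[]
Reconstructed level-order: [7, 6, 22, 5, 27]


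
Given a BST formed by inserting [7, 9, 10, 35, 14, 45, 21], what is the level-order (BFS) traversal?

Tree insertion order: [7, 9, 10, 35, 14, 45, 21]
Tree (level-order array): [7, None, 9, None, 10, None, 35, 14, 45, None, 21]
BFS from the root, enqueuing left then right child of each popped node:
  queue [7] -> pop 7, enqueue [9], visited so far: [7]
  queue [9] -> pop 9, enqueue [10], visited so far: [7, 9]
  queue [10] -> pop 10, enqueue [35], visited so far: [7, 9, 10]
  queue [35] -> pop 35, enqueue [14, 45], visited so far: [7, 9, 10, 35]
  queue [14, 45] -> pop 14, enqueue [21], visited so far: [7, 9, 10, 35, 14]
  queue [45, 21] -> pop 45, enqueue [none], visited so far: [7, 9, 10, 35, 14, 45]
  queue [21] -> pop 21, enqueue [none], visited so far: [7, 9, 10, 35, 14, 45, 21]
Result: [7, 9, 10, 35, 14, 45, 21]


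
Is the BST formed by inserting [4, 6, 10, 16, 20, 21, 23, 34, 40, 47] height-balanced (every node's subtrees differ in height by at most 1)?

Tree (level-order array): [4, None, 6, None, 10, None, 16, None, 20, None, 21, None, 23, None, 34, None, 40, None, 47]
Definition: a tree is height-balanced if, at every node, |h(left) - h(right)| <= 1 (empty subtree has height -1).
Bottom-up per-node check:
  node 47: h_left=-1, h_right=-1, diff=0 [OK], height=0
  node 40: h_left=-1, h_right=0, diff=1 [OK], height=1
  node 34: h_left=-1, h_right=1, diff=2 [FAIL (|-1-1|=2 > 1)], height=2
  node 23: h_left=-1, h_right=2, diff=3 [FAIL (|-1-2|=3 > 1)], height=3
  node 21: h_left=-1, h_right=3, diff=4 [FAIL (|-1-3|=4 > 1)], height=4
  node 20: h_left=-1, h_right=4, diff=5 [FAIL (|-1-4|=5 > 1)], height=5
  node 16: h_left=-1, h_right=5, diff=6 [FAIL (|-1-5|=6 > 1)], height=6
  node 10: h_left=-1, h_right=6, diff=7 [FAIL (|-1-6|=7 > 1)], height=7
  node 6: h_left=-1, h_right=7, diff=8 [FAIL (|-1-7|=8 > 1)], height=8
  node 4: h_left=-1, h_right=8, diff=9 [FAIL (|-1-8|=9 > 1)], height=9
Node 34 violates the condition: |-1 - 1| = 2 > 1.
Result: Not balanced


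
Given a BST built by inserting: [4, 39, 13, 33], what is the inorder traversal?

Tree insertion order: [4, 39, 13, 33]
Tree (level-order array): [4, None, 39, 13, None, None, 33]
Inorder traversal: [4, 13, 33, 39]


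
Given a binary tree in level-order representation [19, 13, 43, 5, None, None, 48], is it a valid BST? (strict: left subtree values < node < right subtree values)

Level-order array: [19, 13, 43, 5, None, None, 48]
Validate using subtree bounds (lo, hi): at each node, require lo < value < hi,
then recurse left with hi=value and right with lo=value.
Preorder trace (stopping at first violation):
  at node 19 with bounds (-inf, +inf): OK
  at node 13 with bounds (-inf, 19): OK
  at node 5 with bounds (-inf, 13): OK
  at node 43 with bounds (19, +inf): OK
  at node 48 with bounds (43, +inf): OK
No violation found at any node.
Result: Valid BST


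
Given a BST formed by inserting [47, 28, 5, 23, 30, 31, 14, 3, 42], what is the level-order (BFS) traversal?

Tree insertion order: [47, 28, 5, 23, 30, 31, 14, 3, 42]
Tree (level-order array): [47, 28, None, 5, 30, 3, 23, None, 31, None, None, 14, None, None, 42]
BFS from the root, enqueuing left then right child of each popped node:
  queue [47] -> pop 47, enqueue [28], visited so far: [47]
  queue [28] -> pop 28, enqueue [5, 30], visited so far: [47, 28]
  queue [5, 30] -> pop 5, enqueue [3, 23], visited so far: [47, 28, 5]
  queue [30, 3, 23] -> pop 30, enqueue [31], visited so far: [47, 28, 5, 30]
  queue [3, 23, 31] -> pop 3, enqueue [none], visited so far: [47, 28, 5, 30, 3]
  queue [23, 31] -> pop 23, enqueue [14], visited so far: [47, 28, 5, 30, 3, 23]
  queue [31, 14] -> pop 31, enqueue [42], visited so far: [47, 28, 5, 30, 3, 23, 31]
  queue [14, 42] -> pop 14, enqueue [none], visited so far: [47, 28, 5, 30, 3, 23, 31, 14]
  queue [42] -> pop 42, enqueue [none], visited so far: [47, 28, 5, 30, 3, 23, 31, 14, 42]
Result: [47, 28, 5, 30, 3, 23, 31, 14, 42]


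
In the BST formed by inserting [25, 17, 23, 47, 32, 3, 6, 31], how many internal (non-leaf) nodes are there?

Tree built from: [25, 17, 23, 47, 32, 3, 6, 31]
Tree (level-order array): [25, 17, 47, 3, 23, 32, None, None, 6, None, None, 31]
Rule: An internal node has at least one child.
Per-node child counts:
  node 25: 2 child(ren)
  node 17: 2 child(ren)
  node 3: 1 child(ren)
  node 6: 0 child(ren)
  node 23: 0 child(ren)
  node 47: 1 child(ren)
  node 32: 1 child(ren)
  node 31: 0 child(ren)
Matching nodes: [25, 17, 3, 47, 32]
Count of internal (non-leaf) nodes: 5


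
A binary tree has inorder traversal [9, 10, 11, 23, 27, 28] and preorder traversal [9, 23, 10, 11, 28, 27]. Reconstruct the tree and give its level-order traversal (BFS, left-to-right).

Inorder:  [9, 10, 11, 23, 27, 28]
Preorder: [9, 23, 10, 11, 28, 27]
Algorithm: preorder visits root first, so consume preorder in order;
for each root, split the current inorder slice at that value into
left-subtree inorder and right-subtree inorder, then recurse.
Recursive splits:
  root=9; inorder splits into left=[], right=[10, 11, 23, 27, 28]
  root=23; inorder splits into left=[10, 11], right=[27, 28]
  root=10; inorder splits into left=[], right=[11]
  root=11; inorder splits into left=[], right=[]
  root=28; inorder splits into left=[27], right=[]
  root=27; inorder splits into left=[], right=[]
Reconstructed level-order: [9, 23, 10, 28, 11, 27]


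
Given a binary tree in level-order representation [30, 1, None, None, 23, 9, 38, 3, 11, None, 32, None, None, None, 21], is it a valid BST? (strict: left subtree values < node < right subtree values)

Level-order array: [30, 1, None, None, 23, 9, 38, 3, 11, None, 32, None, None, None, 21]
Validate using subtree bounds (lo, hi): at each node, require lo < value < hi,
then recurse left with hi=value and right with lo=value.
Preorder trace (stopping at first violation):
  at node 30 with bounds (-inf, +inf): OK
  at node 1 with bounds (-inf, 30): OK
  at node 23 with bounds (1, 30): OK
  at node 9 with bounds (1, 23): OK
  at node 3 with bounds (1, 9): OK
  at node 11 with bounds (9, 23): OK
  at node 21 with bounds (11, 23): OK
  at node 38 with bounds (23, 30): VIOLATION
Node 38 violates its bound: not (23 < 38 < 30).
Result: Not a valid BST


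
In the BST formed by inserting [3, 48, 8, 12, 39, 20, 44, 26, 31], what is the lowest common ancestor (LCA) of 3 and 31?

Tree insertion order: [3, 48, 8, 12, 39, 20, 44, 26, 31]
Tree (level-order array): [3, None, 48, 8, None, None, 12, None, 39, 20, 44, None, 26, None, None, None, 31]
In a BST, the LCA of p=3, q=31 is the first node v on the
root-to-leaf path with p <= v <= q (go left if both < v, right if both > v).
Walk from root:
  at 3: 3 <= 3 <= 31, this is the LCA
LCA = 3


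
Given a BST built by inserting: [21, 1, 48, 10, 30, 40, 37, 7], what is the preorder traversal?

Tree insertion order: [21, 1, 48, 10, 30, 40, 37, 7]
Tree (level-order array): [21, 1, 48, None, 10, 30, None, 7, None, None, 40, None, None, 37]
Preorder traversal: [21, 1, 10, 7, 48, 30, 40, 37]


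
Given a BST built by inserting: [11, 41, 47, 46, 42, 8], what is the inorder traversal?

Tree insertion order: [11, 41, 47, 46, 42, 8]
Tree (level-order array): [11, 8, 41, None, None, None, 47, 46, None, 42]
Inorder traversal: [8, 11, 41, 42, 46, 47]


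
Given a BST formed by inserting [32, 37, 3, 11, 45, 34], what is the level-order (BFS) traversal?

Tree insertion order: [32, 37, 3, 11, 45, 34]
Tree (level-order array): [32, 3, 37, None, 11, 34, 45]
BFS from the root, enqueuing left then right child of each popped node:
  queue [32] -> pop 32, enqueue [3, 37], visited so far: [32]
  queue [3, 37] -> pop 3, enqueue [11], visited so far: [32, 3]
  queue [37, 11] -> pop 37, enqueue [34, 45], visited so far: [32, 3, 37]
  queue [11, 34, 45] -> pop 11, enqueue [none], visited so far: [32, 3, 37, 11]
  queue [34, 45] -> pop 34, enqueue [none], visited so far: [32, 3, 37, 11, 34]
  queue [45] -> pop 45, enqueue [none], visited so far: [32, 3, 37, 11, 34, 45]
Result: [32, 3, 37, 11, 34, 45]


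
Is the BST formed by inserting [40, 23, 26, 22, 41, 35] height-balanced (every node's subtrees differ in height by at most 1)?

Tree (level-order array): [40, 23, 41, 22, 26, None, None, None, None, None, 35]
Definition: a tree is height-balanced if, at every node, |h(left) - h(right)| <= 1 (empty subtree has height -1).
Bottom-up per-node check:
  node 22: h_left=-1, h_right=-1, diff=0 [OK], height=0
  node 35: h_left=-1, h_right=-1, diff=0 [OK], height=0
  node 26: h_left=-1, h_right=0, diff=1 [OK], height=1
  node 23: h_left=0, h_right=1, diff=1 [OK], height=2
  node 41: h_left=-1, h_right=-1, diff=0 [OK], height=0
  node 40: h_left=2, h_right=0, diff=2 [FAIL (|2-0|=2 > 1)], height=3
Node 40 violates the condition: |2 - 0| = 2 > 1.
Result: Not balanced


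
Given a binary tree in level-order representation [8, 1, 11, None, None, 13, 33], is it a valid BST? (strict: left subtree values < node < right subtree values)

Level-order array: [8, 1, 11, None, None, 13, 33]
Validate using subtree bounds (lo, hi): at each node, require lo < value < hi,
then recurse left with hi=value and right with lo=value.
Preorder trace (stopping at first violation):
  at node 8 with bounds (-inf, +inf): OK
  at node 1 with bounds (-inf, 8): OK
  at node 11 with bounds (8, +inf): OK
  at node 13 with bounds (8, 11): VIOLATION
Node 13 violates its bound: not (8 < 13 < 11).
Result: Not a valid BST


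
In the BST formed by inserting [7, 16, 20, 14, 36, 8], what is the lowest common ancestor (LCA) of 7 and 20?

Tree insertion order: [7, 16, 20, 14, 36, 8]
Tree (level-order array): [7, None, 16, 14, 20, 8, None, None, 36]
In a BST, the LCA of p=7, q=20 is the first node v on the
root-to-leaf path with p <= v <= q (go left if both < v, right if both > v).
Walk from root:
  at 7: 7 <= 7 <= 20, this is the LCA
LCA = 7


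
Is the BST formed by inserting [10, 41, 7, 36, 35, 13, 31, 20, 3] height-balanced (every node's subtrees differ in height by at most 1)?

Tree (level-order array): [10, 7, 41, 3, None, 36, None, None, None, 35, None, 13, None, None, 31, 20]
Definition: a tree is height-balanced if, at every node, |h(left) - h(right)| <= 1 (empty subtree has height -1).
Bottom-up per-node check:
  node 3: h_left=-1, h_right=-1, diff=0 [OK], height=0
  node 7: h_left=0, h_right=-1, diff=1 [OK], height=1
  node 20: h_left=-1, h_right=-1, diff=0 [OK], height=0
  node 31: h_left=0, h_right=-1, diff=1 [OK], height=1
  node 13: h_left=-1, h_right=1, diff=2 [FAIL (|-1-1|=2 > 1)], height=2
  node 35: h_left=2, h_right=-1, diff=3 [FAIL (|2--1|=3 > 1)], height=3
  node 36: h_left=3, h_right=-1, diff=4 [FAIL (|3--1|=4 > 1)], height=4
  node 41: h_left=4, h_right=-1, diff=5 [FAIL (|4--1|=5 > 1)], height=5
  node 10: h_left=1, h_right=5, diff=4 [FAIL (|1-5|=4 > 1)], height=6
Node 13 violates the condition: |-1 - 1| = 2 > 1.
Result: Not balanced


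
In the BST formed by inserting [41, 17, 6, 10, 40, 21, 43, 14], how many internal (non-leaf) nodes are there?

Tree built from: [41, 17, 6, 10, 40, 21, 43, 14]
Tree (level-order array): [41, 17, 43, 6, 40, None, None, None, 10, 21, None, None, 14]
Rule: An internal node has at least one child.
Per-node child counts:
  node 41: 2 child(ren)
  node 17: 2 child(ren)
  node 6: 1 child(ren)
  node 10: 1 child(ren)
  node 14: 0 child(ren)
  node 40: 1 child(ren)
  node 21: 0 child(ren)
  node 43: 0 child(ren)
Matching nodes: [41, 17, 6, 10, 40]
Count of internal (non-leaf) nodes: 5


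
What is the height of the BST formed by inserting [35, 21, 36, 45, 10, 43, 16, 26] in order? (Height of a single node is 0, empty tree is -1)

Insertion order: [35, 21, 36, 45, 10, 43, 16, 26]
Tree (level-order array): [35, 21, 36, 10, 26, None, 45, None, 16, None, None, 43]
Compute height bottom-up (empty subtree = -1):
  height(16) = 1 + max(-1, -1) = 0
  height(10) = 1 + max(-1, 0) = 1
  height(26) = 1 + max(-1, -1) = 0
  height(21) = 1 + max(1, 0) = 2
  height(43) = 1 + max(-1, -1) = 0
  height(45) = 1 + max(0, -1) = 1
  height(36) = 1 + max(-1, 1) = 2
  height(35) = 1 + max(2, 2) = 3
Height = 3


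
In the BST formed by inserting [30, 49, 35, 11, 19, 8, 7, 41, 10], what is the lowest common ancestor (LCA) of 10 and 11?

Tree insertion order: [30, 49, 35, 11, 19, 8, 7, 41, 10]
Tree (level-order array): [30, 11, 49, 8, 19, 35, None, 7, 10, None, None, None, 41]
In a BST, the LCA of p=10, q=11 is the first node v on the
root-to-leaf path with p <= v <= q (go left if both < v, right if both > v).
Walk from root:
  at 30: both 10 and 11 < 30, go left
  at 11: 10 <= 11 <= 11, this is the LCA
LCA = 11


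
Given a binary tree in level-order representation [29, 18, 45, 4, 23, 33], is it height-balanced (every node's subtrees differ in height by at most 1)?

Tree (level-order array): [29, 18, 45, 4, 23, 33]
Definition: a tree is height-balanced if, at every node, |h(left) - h(right)| <= 1 (empty subtree has height -1).
Bottom-up per-node check:
  node 4: h_left=-1, h_right=-1, diff=0 [OK], height=0
  node 23: h_left=-1, h_right=-1, diff=0 [OK], height=0
  node 18: h_left=0, h_right=0, diff=0 [OK], height=1
  node 33: h_left=-1, h_right=-1, diff=0 [OK], height=0
  node 45: h_left=0, h_right=-1, diff=1 [OK], height=1
  node 29: h_left=1, h_right=1, diff=0 [OK], height=2
All nodes satisfy the balance condition.
Result: Balanced


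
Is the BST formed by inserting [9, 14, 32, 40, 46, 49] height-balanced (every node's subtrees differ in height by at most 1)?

Tree (level-order array): [9, None, 14, None, 32, None, 40, None, 46, None, 49]
Definition: a tree is height-balanced if, at every node, |h(left) - h(right)| <= 1 (empty subtree has height -1).
Bottom-up per-node check:
  node 49: h_left=-1, h_right=-1, diff=0 [OK], height=0
  node 46: h_left=-1, h_right=0, diff=1 [OK], height=1
  node 40: h_left=-1, h_right=1, diff=2 [FAIL (|-1-1|=2 > 1)], height=2
  node 32: h_left=-1, h_right=2, diff=3 [FAIL (|-1-2|=3 > 1)], height=3
  node 14: h_left=-1, h_right=3, diff=4 [FAIL (|-1-3|=4 > 1)], height=4
  node 9: h_left=-1, h_right=4, diff=5 [FAIL (|-1-4|=5 > 1)], height=5
Node 40 violates the condition: |-1 - 1| = 2 > 1.
Result: Not balanced


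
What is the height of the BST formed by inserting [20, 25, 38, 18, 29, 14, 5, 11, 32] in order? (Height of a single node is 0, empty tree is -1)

Insertion order: [20, 25, 38, 18, 29, 14, 5, 11, 32]
Tree (level-order array): [20, 18, 25, 14, None, None, 38, 5, None, 29, None, None, 11, None, 32]
Compute height bottom-up (empty subtree = -1):
  height(11) = 1 + max(-1, -1) = 0
  height(5) = 1 + max(-1, 0) = 1
  height(14) = 1 + max(1, -1) = 2
  height(18) = 1 + max(2, -1) = 3
  height(32) = 1 + max(-1, -1) = 0
  height(29) = 1 + max(-1, 0) = 1
  height(38) = 1 + max(1, -1) = 2
  height(25) = 1 + max(-1, 2) = 3
  height(20) = 1 + max(3, 3) = 4
Height = 4


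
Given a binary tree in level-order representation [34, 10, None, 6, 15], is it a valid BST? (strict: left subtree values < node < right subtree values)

Level-order array: [34, 10, None, 6, 15]
Validate using subtree bounds (lo, hi): at each node, require lo < value < hi,
then recurse left with hi=value and right with lo=value.
Preorder trace (stopping at first violation):
  at node 34 with bounds (-inf, +inf): OK
  at node 10 with bounds (-inf, 34): OK
  at node 6 with bounds (-inf, 10): OK
  at node 15 with bounds (10, 34): OK
No violation found at any node.
Result: Valid BST


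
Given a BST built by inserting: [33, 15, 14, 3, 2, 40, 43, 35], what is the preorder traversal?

Tree insertion order: [33, 15, 14, 3, 2, 40, 43, 35]
Tree (level-order array): [33, 15, 40, 14, None, 35, 43, 3, None, None, None, None, None, 2]
Preorder traversal: [33, 15, 14, 3, 2, 40, 35, 43]


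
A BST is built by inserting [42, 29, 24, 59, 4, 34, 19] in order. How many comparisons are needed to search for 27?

Search path for 27: 42 -> 29 -> 24
Found: False
Comparisons: 3


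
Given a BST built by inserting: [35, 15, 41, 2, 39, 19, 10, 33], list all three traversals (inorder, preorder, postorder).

Tree insertion order: [35, 15, 41, 2, 39, 19, 10, 33]
Tree (level-order array): [35, 15, 41, 2, 19, 39, None, None, 10, None, 33]
Inorder (L, root, R): [2, 10, 15, 19, 33, 35, 39, 41]
Preorder (root, L, R): [35, 15, 2, 10, 19, 33, 41, 39]
Postorder (L, R, root): [10, 2, 33, 19, 15, 39, 41, 35]


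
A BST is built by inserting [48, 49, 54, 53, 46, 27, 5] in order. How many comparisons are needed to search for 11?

Search path for 11: 48 -> 46 -> 27 -> 5
Found: False
Comparisons: 4


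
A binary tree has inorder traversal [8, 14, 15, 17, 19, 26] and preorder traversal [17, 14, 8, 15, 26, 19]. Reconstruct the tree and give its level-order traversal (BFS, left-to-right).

Inorder:  [8, 14, 15, 17, 19, 26]
Preorder: [17, 14, 8, 15, 26, 19]
Algorithm: preorder visits root first, so consume preorder in order;
for each root, split the current inorder slice at that value into
left-subtree inorder and right-subtree inorder, then recurse.
Recursive splits:
  root=17; inorder splits into left=[8, 14, 15], right=[19, 26]
  root=14; inorder splits into left=[8], right=[15]
  root=8; inorder splits into left=[], right=[]
  root=15; inorder splits into left=[], right=[]
  root=26; inorder splits into left=[19], right=[]
  root=19; inorder splits into left=[], right=[]
Reconstructed level-order: [17, 14, 26, 8, 15, 19]


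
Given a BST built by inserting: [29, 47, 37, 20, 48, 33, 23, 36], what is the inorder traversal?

Tree insertion order: [29, 47, 37, 20, 48, 33, 23, 36]
Tree (level-order array): [29, 20, 47, None, 23, 37, 48, None, None, 33, None, None, None, None, 36]
Inorder traversal: [20, 23, 29, 33, 36, 37, 47, 48]


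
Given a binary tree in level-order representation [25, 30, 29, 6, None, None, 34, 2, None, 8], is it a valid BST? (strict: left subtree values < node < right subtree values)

Level-order array: [25, 30, 29, 6, None, None, 34, 2, None, 8]
Validate using subtree bounds (lo, hi): at each node, require lo < value < hi,
then recurse left with hi=value and right with lo=value.
Preorder trace (stopping at first violation):
  at node 25 with bounds (-inf, +inf): OK
  at node 30 with bounds (-inf, 25): VIOLATION
Node 30 violates its bound: not (-inf < 30 < 25).
Result: Not a valid BST


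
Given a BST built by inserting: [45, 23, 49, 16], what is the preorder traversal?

Tree insertion order: [45, 23, 49, 16]
Tree (level-order array): [45, 23, 49, 16]
Preorder traversal: [45, 23, 16, 49]


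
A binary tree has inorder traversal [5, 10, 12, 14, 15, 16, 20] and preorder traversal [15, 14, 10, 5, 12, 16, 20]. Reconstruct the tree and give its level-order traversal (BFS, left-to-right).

Inorder:  [5, 10, 12, 14, 15, 16, 20]
Preorder: [15, 14, 10, 5, 12, 16, 20]
Algorithm: preorder visits root first, so consume preorder in order;
for each root, split the current inorder slice at that value into
left-subtree inorder and right-subtree inorder, then recurse.
Recursive splits:
  root=15; inorder splits into left=[5, 10, 12, 14], right=[16, 20]
  root=14; inorder splits into left=[5, 10, 12], right=[]
  root=10; inorder splits into left=[5], right=[12]
  root=5; inorder splits into left=[], right=[]
  root=12; inorder splits into left=[], right=[]
  root=16; inorder splits into left=[], right=[20]
  root=20; inorder splits into left=[], right=[]
Reconstructed level-order: [15, 14, 16, 10, 20, 5, 12]


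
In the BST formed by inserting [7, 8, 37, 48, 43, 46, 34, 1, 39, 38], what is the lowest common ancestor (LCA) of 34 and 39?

Tree insertion order: [7, 8, 37, 48, 43, 46, 34, 1, 39, 38]
Tree (level-order array): [7, 1, 8, None, None, None, 37, 34, 48, None, None, 43, None, 39, 46, 38]
In a BST, the LCA of p=34, q=39 is the first node v on the
root-to-leaf path with p <= v <= q (go left if both < v, right if both > v).
Walk from root:
  at 7: both 34 and 39 > 7, go right
  at 8: both 34 and 39 > 8, go right
  at 37: 34 <= 37 <= 39, this is the LCA
LCA = 37


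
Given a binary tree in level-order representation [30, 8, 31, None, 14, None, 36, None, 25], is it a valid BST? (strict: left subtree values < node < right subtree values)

Level-order array: [30, 8, 31, None, 14, None, 36, None, 25]
Validate using subtree bounds (lo, hi): at each node, require lo < value < hi,
then recurse left with hi=value and right with lo=value.
Preorder trace (stopping at first violation):
  at node 30 with bounds (-inf, +inf): OK
  at node 8 with bounds (-inf, 30): OK
  at node 14 with bounds (8, 30): OK
  at node 25 with bounds (14, 30): OK
  at node 31 with bounds (30, +inf): OK
  at node 36 with bounds (31, +inf): OK
No violation found at any node.
Result: Valid BST


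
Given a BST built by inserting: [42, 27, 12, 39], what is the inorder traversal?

Tree insertion order: [42, 27, 12, 39]
Tree (level-order array): [42, 27, None, 12, 39]
Inorder traversal: [12, 27, 39, 42]


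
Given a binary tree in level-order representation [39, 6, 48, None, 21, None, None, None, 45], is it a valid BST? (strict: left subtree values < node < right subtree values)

Level-order array: [39, 6, 48, None, 21, None, None, None, 45]
Validate using subtree bounds (lo, hi): at each node, require lo < value < hi,
then recurse left with hi=value and right with lo=value.
Preorder trace (stopping at first violation):
  at node 39 with bounds (-inf, +inf): OK
  at node 6 with bounds (-inf, 39): OK
  at node 21 with bounds (6, 39): OK
  at node 45 with bounds (21, 39): VIOLATION
Node 45 violates its bound: not (21 < 45 < 39).
Result: Not a valid BST


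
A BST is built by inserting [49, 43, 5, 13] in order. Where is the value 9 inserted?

Starting tree (level order): [49, 43, None, 5, None, None, 13]
Insertion path: 49 -> 43 -> 5 -> 13
Result: insert 9 as left child of 13
Final tree (level order): [49, 43, None, 5, None, None, 13, 9]


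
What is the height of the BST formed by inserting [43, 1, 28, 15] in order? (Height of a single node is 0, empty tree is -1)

Insertion order: [43, 1, 28, 15]
Tree (level-order array): [43, 1, None, None, 28, 15]
Compute height bottom-up (empty subtree = -1):
  height(15) = 1 + max(-1, -1) = 0
  height(28) = 1 + max(0, -1) = 1
  height(1) = 1 + max(-1, 1) = 2
  height(43) = 1 + max(2, -1) = 3
Height = 3


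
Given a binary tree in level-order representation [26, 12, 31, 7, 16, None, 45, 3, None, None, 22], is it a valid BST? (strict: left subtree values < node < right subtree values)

Level-order array: [26, 12, 31, 7, 16, None, 45, 3, None, None, 22]
Validate using subtree bounds (lo, hi): at each node, require lo < value < hi,
then recurse left with hi=value and right with lo=value.
Preorder trace (stopping at first violation):
  at node 26 with bounds (-inf, +inf): OK
  at node 12 with bounds (-inf, 26): OK
  at node 7 with bounds (-inf, 12): OK
  at node 3 with bounds (-inf, 7): OK
  at node 16 with bounds (12, 26): OK
  at node 22 with bounds (16, 26): OK
  at node 31 with bounds (26, +inf): OK
  at node 45 with bounds (31, +inf): OK
No violation found at any node.
Result: Valid BST


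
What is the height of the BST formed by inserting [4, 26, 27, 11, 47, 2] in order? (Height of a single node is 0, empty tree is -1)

Insertion order: [4, 26, 27, 11, 47, 2]
Tree (level-order array): [4, 2, 26, None, None, 11, 27, None, None, None, 47]
Compute height bottom-up (empty subtree = -1):
  height(2) = 1 + max(-1, -1) = 0
  height(11) = 1 + max(-1, -1) = 0
  height(47) = 1 + max(-1, -1) = 0
  height(27) = 1 + max(-1, 0) = 1
  height(26) = 1 + max(0, 1) = 2
  height(4) = 1 + max(0, 2) = 3
Height = 3


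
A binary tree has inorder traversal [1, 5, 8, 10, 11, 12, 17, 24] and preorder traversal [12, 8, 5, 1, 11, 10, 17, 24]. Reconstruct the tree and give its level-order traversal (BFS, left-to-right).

Inorder:  [1, 5, 8, 10, 11, 12, 17, 24]
Preorder: [12, 8, 5, 1, 11, 10, 17, 24]
Algorithm: preorder visits root first, so consume preorder in order;
for each root, split the current inorder slice at that value into
left-subtree inorder and right-subtree inorder, then recurse.
Recursive splits:
  root=12; inorder splits into left=[1, 5, 8, 10, 11], right=[17, 24]
  root=8; inorder splits into left=[1, 5], right=[10, 11]
  root=5; inorder splits into left=[1], right=[]
  root=1; inorder splits into left=[], right=[]
  root=11; inorder splits into left=[10], right=[]
  root=10; inorder splits into left=[], right=[]
  root=17; inorder splits into left=[], right=[24]
  root=24; inorder splits into left=[], right=[]
Reconstructed level-order: [12, 8, 17, 5, 11, 24, 1, 10]


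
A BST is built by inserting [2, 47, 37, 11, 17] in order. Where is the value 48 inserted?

Starting tree (level order): [2, None, 47, 37, None, 11, None, None, 17]
Insertion path: 2 -> 47
Result: insert 48 as right child of 47
Final tree (level order): [2, None, 47, 37, 48, 11, None, None, None, None, 17]


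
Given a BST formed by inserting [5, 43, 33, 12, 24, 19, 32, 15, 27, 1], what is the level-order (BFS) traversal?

Tree insertion order: [5, 43, 33, 12, 24, 19, 32, 15, 27, 1]
Tree (level-order array): [5, 1, 43, None, None, 33, None, 12, None, None, 24, 19, 32, 15, None, 27]
BFS from the root, enqueuing left then right child of each popped node:
  queue [5] -> pop 5, enqueue [1, 43], visited so far: [5]
  queue [1, 43] -> pop 1, enqueue [none], visited so far: [5, 1]
  queue [43] -> pop 43, enqueue [33], visited so far: [5, 1, 43]
  queue [33] -> pop 33, enqueue [12], visited so far: [5, 1, 43, 33]
  queue [12] -> pop 12, enqueue [24], visited so far: [5, 1, 43, 33, 12]
  queue [24] -> pop 24, enqueue [19, 32], visited so far: [5, 1, 43, 33, 12, 24]
  queue [19, 32] -> pop 19, enqueue [15], visited so far: [5, 1, 43, 33, 12, 24, 19]
  queue [32, 15] -> pop 32, enqueue [27], visited so far: [5, 1, 43, 33, 12, 24, 19, 32]
  queue [15, 27] -> pop 15, enqueue [none], visited so far: [5, 1, 43, 33, 12, 24, 19, 32, 15]
  queue [27] -> pop 27, enqueue [none], visited so far: [5, 1, 43, 33, 12, 24, 19, 32, 15, 27]
Result: [5, 1, 43, 33, 12, 24, 19, 32, 15, 27]


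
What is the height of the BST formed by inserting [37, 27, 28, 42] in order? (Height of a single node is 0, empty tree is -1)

Insertion order: [37, 27, 28, 42]
Tree (level-order array): [37, 27, 42, None, 28]
Compute height bottom-up (empty subtree = -1):
  height(28) = 1 + max(-1, -1) = 0
  height(27) = 1 + max(-1, 0) = 1
  height(42) = 1 + max(-1, -1) = 0
  height(37) = 1 + max(1, 0) = 2
Height = 2


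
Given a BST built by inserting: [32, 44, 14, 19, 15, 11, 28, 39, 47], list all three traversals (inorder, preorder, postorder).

Tree insertion order: [32, 44, 14, 19, 15, 11, 28, 39, 47]
Tree (level-order array): [32, 14, 44, 11, 19, 39, 47, None, None, 15, 28]
Inorder (L, root, R): [11, 14, 15, 19, 28, 32, 39, 44, 47]
Preorder (root, L, R): [32, 14, 11, 19, 15, 28, 44, 39, 47]
Postorder (L, R, root): [11, 15, 28, 19, 14, 39, 47, 44, 32]
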